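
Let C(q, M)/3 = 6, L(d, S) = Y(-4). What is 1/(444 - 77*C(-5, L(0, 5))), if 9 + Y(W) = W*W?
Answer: -1/942 ≈ -0.0010616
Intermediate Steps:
Y(W) = -9 + W**2 (Y(W) = -9 + W*W = -9 + W**2)
L(d, S) = 7 (L(d, S) = -9 + (-4)**2 = -9 + 16 = 7)
C(q, M) = 18 (C(q, M) = 3*6 = 18)
1/(444 - 77*C(-5, L(0, 5))) = 1/(444 - 77*18) = 1/(444 - 1386) = 1/(-942) = -1/942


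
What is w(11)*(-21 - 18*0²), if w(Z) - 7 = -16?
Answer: 189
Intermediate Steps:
w(Z) = -9 (w(Z) = 7 - 16 = -9)
w(11)*(-21 - 18*0²) = -9*(-21 - 18*0²) = -9*(-21 - 18*0) = -9*(-21 + 0) = -9*(-21) = 189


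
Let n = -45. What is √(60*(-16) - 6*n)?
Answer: I*√690 ≈ 26.268*I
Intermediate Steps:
√(60*(-16) - 6*n) = √(60*(-16) - 6*(-45)) = √(-960 + 270) = √(-690) = I*√690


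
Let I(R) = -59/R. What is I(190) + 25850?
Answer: 4911441/190 ≈ 25850.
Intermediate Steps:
I(190) + 25850 = -59/190 + 25850 = 4911441/190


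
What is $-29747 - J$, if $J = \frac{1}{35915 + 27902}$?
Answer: $- \frac{1898364300}{63817} \approx -29747.0$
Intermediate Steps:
$J = \frac{1}{63817} \approx 1.567 \cdot 10^{-5}$
$-29747 - J = -29747 - \frac{1}{63817} = - \frac{1898364300}{63817}$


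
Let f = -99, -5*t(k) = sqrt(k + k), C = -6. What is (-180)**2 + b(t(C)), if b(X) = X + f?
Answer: 32301 - 2*I*sqrt(3)/5 ≈ 32301.0 - 0.69282*I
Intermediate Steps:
t(k) = -sqrt(2)*sqrt(k)/5 (t(k) = -sqrt(k + k)/5 = -sqrt(2)*sqrt(k)/5)
b(X) = -99 + X (b(X) = X - 99 = -99 + X)
(-180)**2 + b(t(C)) = (-180)**2 + (-99 - sqrt(2)*sqrt(-6)/5) = 32400 + (-99 - sqrt(2)*I*sqrt(6)/5) = 32400 + (-99 - 2*I*sqrt(3)/5) = 32301 - 2*I*sqrt(3)/5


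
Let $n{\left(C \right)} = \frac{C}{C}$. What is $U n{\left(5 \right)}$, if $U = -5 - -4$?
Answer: $-1$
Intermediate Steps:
$n{\left(C \right)} = 1$
$U = -1$ ($U = -5 + 4 = -1$)
$U n{\left(5 \right)} = \left(-1\right) 1 = -1$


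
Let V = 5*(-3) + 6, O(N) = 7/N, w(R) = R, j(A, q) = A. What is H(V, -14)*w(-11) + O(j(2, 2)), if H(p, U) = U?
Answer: 315/2 ≈ 157.50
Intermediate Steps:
V = -9 (V = -15 + 6 = -9)
H(V, -14)*w(-11) + O(j(2, 2)) = -14*(-11) + 7/2 = 154 + 7*(½) = 154 + 7/2 = 315/2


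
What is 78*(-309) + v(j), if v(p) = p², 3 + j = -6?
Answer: -24021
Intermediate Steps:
j = -9 (j = -3 - 6 = -9)
78*(-309) + v(j) = 78*(-309) + (-9)² = -24102 + 81 = -24021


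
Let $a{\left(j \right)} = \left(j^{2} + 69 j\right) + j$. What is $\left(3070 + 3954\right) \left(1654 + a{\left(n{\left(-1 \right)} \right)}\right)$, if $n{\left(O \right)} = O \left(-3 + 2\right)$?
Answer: $12116400$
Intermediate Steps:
$n{\left(O \right)} = - O$ ($n{\left(O \right)} = O \left(-1\right) = - O$)
$a{\left(j \right)} = j^{2} + 70 j$
$\left(3070 + 3954\right) \left(1654 + a{\left(n{\left(-1 \right)} \right)}\right) = \left(3070 + 3954\right) \left(1654 + \left(-1\right) \left(-1\right) \left(70 - -1\right)\right) = 7024 \left(1654 + 1 \left(70 + 1\right)\right) = 7024 \left(1654 + 1 \cdot 71\right) = 7024 \left(1654 + 71\right) = 7024 \cdot 1725 = 12116400$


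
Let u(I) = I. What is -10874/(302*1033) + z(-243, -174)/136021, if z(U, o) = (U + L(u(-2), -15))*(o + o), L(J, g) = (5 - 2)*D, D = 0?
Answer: 12451000235/21216963643 ≈ 0.58684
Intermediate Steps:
L(J, g) = 0 (L(J, g) = (5 - 2)*0 = 3*0 = 0)
z(U, o) = 2*U*o (z(U, o) = (U + 0)*(o + o) = U*(2*o) = 2*U*o)
-10874/(302*1033) + z(-243, -174)/136021 = -10874/(302*1033) + (2*(-243)*(-174))/136021 = -10874/311966 + 84564*(1/136021) = -10874*1/311966 + 84564/136021 = -5437/155983 + 84564/136021 = 12451000235/21216963643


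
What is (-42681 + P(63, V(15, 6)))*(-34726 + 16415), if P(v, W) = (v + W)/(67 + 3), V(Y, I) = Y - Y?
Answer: 7815153111/10 ≈ 7.8151e+8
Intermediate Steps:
V(Y, I) = 0
P(v, W) = W/70 + v/70 (P(v, W) = (W + v)/70 = (W + v)*(1/70) = W/70 + v/70)
(-42681 + P(63, V(15, 6)))*(-34726 + 16415) = (-42681 + ((1/70)*0 + (1/70)*63))*(-34726 + 16415) = (-42681 + (0 + 9/10))*(-18311) = (-42681 + 9/10)*(-18311) = -426801/10*(-18311) = 7815153111/10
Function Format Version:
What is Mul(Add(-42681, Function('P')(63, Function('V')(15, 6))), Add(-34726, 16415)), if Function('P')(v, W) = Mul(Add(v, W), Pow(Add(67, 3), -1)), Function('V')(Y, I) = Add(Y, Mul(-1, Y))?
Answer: Rational(7815153111, 10) ≈ 7.8151e+8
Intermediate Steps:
Function('V')(Y, I) = 0
Function('P')(v, W) = Add(Mul(Rational(1, 70), W), Mul(Rational(1, 70), v)) (Function('P')(v, W) = Mul(Add(W, v), Pow(70, -1)) = Mul(Add(W, v), Rational(1, 70)) = Add(Mul(Rational(1, 70), W), Mul(Rational(1, 70), v)))
Mul(Add(-42681, Function('P')(63, Function('V')(15, 6))), Add(-34726, 16415)) = Mul(Add(-42681, Add(Mul(Rational(1, 70), 0), Mul(Rational(1, 70), 63))), Add(-34726, 16415)) = Mul(Add(-42681, Add(0, Rational(9, 10))), -18311) = Mul(Add(-42681, Rational(9, 10)), -18311) = Mul(Rational(-426801, 10), -18311) = Rational(7815153111, 10)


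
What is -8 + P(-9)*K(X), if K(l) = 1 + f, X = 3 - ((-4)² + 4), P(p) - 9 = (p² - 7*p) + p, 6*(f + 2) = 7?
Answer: 16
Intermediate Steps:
f = -⅚ (f = -2 + (⅙)*7 = -2 + 7/6 = -⅚ ≈ -0.83333)
P(p) = 9 + p² - 6*p (P(p) = 9 + ((p² - 7*p) + p) = 9 + (p² - 6*p) = 9 + p² - 6*p)
X = -17 (X = 3 - (16 + 4) = 3 - 1*20 = 3 - 20 = -17)
K(l) = ⅙ (K(l) = 1 - ⅚ = ⅙)
-8 + P(-9)*K(X) = -8 + (9 + (-9)² - 6*(-9))*(⅙) = -8 + (9 + 81 + 54)*(⅙) = -8 + 144*(⅙) = -8 + 24 = 16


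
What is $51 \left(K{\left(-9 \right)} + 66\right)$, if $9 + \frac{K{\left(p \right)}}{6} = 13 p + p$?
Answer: $-37944$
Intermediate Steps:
$K{\left(p \right)} = -54 + 84 p$ ($K{\left(p \right)} = -54 + 6 \left(13 p + p\right) = -54 + 6 \cdot 14 p = -54 + 84 p$)
$51 \left(K{\left(-9 \right)} + 66\right) = 51 \left(\left(-54 + 84 \left(-9\right)\right) + 66\right) = 51 \left(\left(-54 - 756\right) + 66\right) = 51 \left(-810 + 66\right) = 51 \left(-744\right) = -37944$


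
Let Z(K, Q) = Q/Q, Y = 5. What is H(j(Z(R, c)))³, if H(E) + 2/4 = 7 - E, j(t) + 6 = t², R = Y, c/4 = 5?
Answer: 12167/8 ≈ 1520.9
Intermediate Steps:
c = 20 (c = 4*5 = 20)
R = 5
Z(K, Q) = 1
j(t) = -6 + t²
H(E) = 13/2 - E (H(E) = -½ + (7 - E) = 13/2 - E)
H(j(Z(R, c)))³ = (13/2 - (-6 + 1²))³ = (13/2 - (-6 + 1))³ = (13/2 - 1*(-5))³ = (13/2 + 5)³ = (23/2)³ = 12167/8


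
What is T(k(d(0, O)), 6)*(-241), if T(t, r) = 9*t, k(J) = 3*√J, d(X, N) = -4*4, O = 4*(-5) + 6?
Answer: -26028*I ≈ -26028.0*I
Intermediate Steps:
O = -14 (O = -20 + 6 = -14)
d(X, N) = -16
T(k(d(0, O)), 6)*(-241) = (9*(3*√(-16)))*(-241) = (9*(3*(4*I)))*(-241) = (9*(12*I))*(-241) = (108*I)*(-241) = -26028*I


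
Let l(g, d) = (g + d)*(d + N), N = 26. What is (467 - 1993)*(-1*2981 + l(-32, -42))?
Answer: 2742222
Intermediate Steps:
l(g, d) = (26 + d)*(d + g) (l(g, d) = (g + d)*(d + 26) = (d + g)*(26 + d) = (26 + d)*(d + g))
(467 - 1993)*(-1*2981 + l(-32, -42)) = (467 - 1993)*(-1*2981 + ((-42)**2 + 26*(-42) + 26*(-32) - 42*(-32))) = -1526*(-2981 + (1764 - 1092 - 832 + 1344)) = -1526*(-2981 + 1184) = -1526*(-1797) = 2742222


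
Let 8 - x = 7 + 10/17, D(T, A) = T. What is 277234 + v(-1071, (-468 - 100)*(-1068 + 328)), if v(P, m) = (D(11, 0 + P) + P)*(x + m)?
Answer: -7569460842/17 ≈ -4.4526e+8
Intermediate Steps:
x = 7/17 (x = 8 - (7 + 10/17) = 8 - 1*129/17 = 8 - 129/17 = 7/17 ≈ 0.41176)
v(P, m) = (11 + P)*(7/17 + m)
277234 + v(-1071, (-468 - 100)*(-1068 + 328)) = 277234 + (77/17 + 11*((-468 - 100)*(-1068 + 328)) + (7/17)*(-1071) - 1071*(-468 - 100)*(-1068 + 328)) = 277234 + (77/17 + 11*(-568*(-740)) - 441 - (-608328)*(-740)) = 277234 + (77/17 + 11*420320 - 441 - 1071*420320) = 277234 + (77/17 + 4623520 - 441 - 450162720) = 277234 - 7574173820/17 = -7569460842/17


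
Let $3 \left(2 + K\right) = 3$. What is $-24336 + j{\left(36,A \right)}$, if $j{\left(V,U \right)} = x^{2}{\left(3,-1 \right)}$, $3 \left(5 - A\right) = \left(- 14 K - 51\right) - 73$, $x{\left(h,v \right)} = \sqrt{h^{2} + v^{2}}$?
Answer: $-24326$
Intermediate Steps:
$K = -1$ ($K = -2 + \frac{1}{3} \cdot 3 = -2 + 1 = -1$)
$A = \frac{125}{3}$ ($A = 5 - \frac{\left(\left(-14\right) \left(-1\right) - 51\right) - 73}{3} = 5 - \frac{\left(14 - 51\right) - 73}{3} = 5 - \frac{-37 - 73}{3} = 5 - - \frac{110}{3} = 5 + \frac{110}{3} = \frac{125}{3} \approx 41.667$)
$j{\left(V,U \right)} = 10$ ($j{\left(V,U \right)} = \left(\sqrt{3^{2} + \left(-1\right)^{2}}\right)^{2} = \left(\sqrt{9 + 1}\right)^{2} = \left(\sqrt{10}\right)^{2} = 10$)
$-24336 + j{\left(36,A \right)} = -24336 + 10 = -24326$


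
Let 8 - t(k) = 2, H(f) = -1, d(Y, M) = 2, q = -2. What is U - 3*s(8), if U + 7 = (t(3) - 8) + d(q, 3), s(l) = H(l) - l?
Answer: 20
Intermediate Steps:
t(k) = 6 (t(k) = 8 - 1*2 = 8 - 2 = 6)
s(l) = -1 - l
U = -7 (U = -7 + ((6 - 8) + 2) = -7 + (-2 + 2) = -7 + 0 = -7)
U - 3*s(8) = -7 - 3*(-1 - 1*8) = -7 - 3*(-1 - 8) = -7 - 3*(-9) = -7 + 27 = 20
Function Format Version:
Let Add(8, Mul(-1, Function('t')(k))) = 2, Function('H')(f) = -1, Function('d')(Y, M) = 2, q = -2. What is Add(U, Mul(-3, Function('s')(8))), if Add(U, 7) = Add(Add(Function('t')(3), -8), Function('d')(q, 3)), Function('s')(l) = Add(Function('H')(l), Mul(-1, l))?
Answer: 20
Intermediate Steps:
Function('t')(k) = 6 (Function('t')(k) = Add(8, Mul(-1, 2)) = Add(8, -2) = 6)
Function('s')(l) = Add(-1, Mul(-1, l))
U = -7 (U = Add(-7, Add(Add(6, -8), 2)) = Add(-7, Add(-2, 2)) = Add(-7, 0) = -7)
Add(U, Mul(-3, Function('s')(8))) = Add(-7, Mul(-3, Add(-1, Mul(-1, 8)))) = Add(-7, Mul(-3, Add(-1, -8))) = Add(-7, Mul(-3, -9)) = Add(-7, 27) = 20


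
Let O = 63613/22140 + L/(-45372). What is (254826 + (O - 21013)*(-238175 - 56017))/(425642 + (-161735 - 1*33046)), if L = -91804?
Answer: 4790668831000518/178941515405 ≈ 26772.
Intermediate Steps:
O = 409899133/83711340 (O = 63613/22140 - 91804/(-45372) = 63613*(1/22140) - 91804*(-1/45372) = 63613/22140 + 22951/11343 = 409899133/83711340 ≈ 4.8966)
(254826 + (O - 21013)*(-238175 - 56017))/(425642 + (-161735 - 1*33046)) = (254826 + (409899133/83711340 - 21013)*(-238175 - 56017))/(425642 + (-161735 - 1*33046)) = (254826 - 1758616488287/83711340*(-294192))/(425642 + (-161735 - 33046)) = (254826 + 4790471314093788/775105)/(425642 - 194781) = (4790668831000518/775105)/230861 = (4790668831000518/775105)*(1/230861) = 4790668831000518/178941515405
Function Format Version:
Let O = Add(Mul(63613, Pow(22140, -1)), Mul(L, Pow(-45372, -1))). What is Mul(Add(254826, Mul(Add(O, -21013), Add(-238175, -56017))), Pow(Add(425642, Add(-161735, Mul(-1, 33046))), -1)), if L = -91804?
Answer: Rational(4790668831000518, 178941515405) ≈ 26772.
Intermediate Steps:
O = Rational(409899133, 83711340) (O = Add(Mul(63613, Pow(22140, -1)), Mul(-91804, Pow(-45372, -1))) = Add(Mul(63613, Rational(1, 22140)), Mul(-91804, Rational(-1, 45372))) = Add(Rational(63613, 22140), Rational(22951, 11343)) = Rational(409899133, 83711340) ≈ 4.8966)
Mul(Add(254826, Mul(Add(O, -21013), Add(-238175, -56017))), Pow(Add(425642, Add(-161735, Mul(-1, 33046))), -1)) = Mul(Add(254826, Mul(Add(Rational(409899133, 83711340), -21013), Add(-238175, -56017))), Pow(Add(425642, Add(-161735, Mul(-1, 33046))), -1)) = Mul(Add(254826, Mul(Rational(-1758616488287, 83711340), -294192)), Pow(Add(425642, Add(-161735, -33046)), -1)) = Mul(Add(254826, Rational(4790471314093788, 775105)), Pow(Add(425642, -194781), -1)) = Mul(Rational(4790668831000518, 775105), Pow(230861, -1)) = Mul(Rational(4790668831000518, 775105), Rational(1, 230861)) = Rational(4790668831000518, 178941515405)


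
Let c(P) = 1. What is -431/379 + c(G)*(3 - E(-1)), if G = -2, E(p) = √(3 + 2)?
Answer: 706/379 - √5 ≈ -0.37327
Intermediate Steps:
E(p) = √5
-431/379 + c(G)*(3 - E(-1)) = -431/379 + 1*(3 - √5) = -431*1/379 + (3 - √5) = -431/379 + (3 - √5) = 706/379 - √5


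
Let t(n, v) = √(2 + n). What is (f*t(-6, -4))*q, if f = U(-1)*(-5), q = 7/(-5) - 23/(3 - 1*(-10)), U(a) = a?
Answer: -412*I/13 ≈ -31.692*I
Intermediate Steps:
q = -206/65 (q = 7*(-⅕) - 23/(3 + 10) = -7/5 - 23/13 = -206/65 ≈ -3.1692)
f = 5 (f = -1*(-5) = 5)
(f*t(-6, -4))*q = (5*√(2 - 6))*(-206/65) = (5*√(-4))*(-206/65) = (5*(2*I))*(-206/65) = (10*I)*(-206/65) = -412*I/13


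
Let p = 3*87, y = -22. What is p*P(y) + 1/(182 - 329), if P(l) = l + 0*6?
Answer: -844075/147 ≈ -5742.0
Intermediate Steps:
p = 261
P(l) = l (P(l) = l + 0 = l)
p*P(y) + 1/(182 - 329) = 261*(-22) + 1/(182 - 329) = -5742 + 1/(-147) = -5742 - 1/147 = -844075/147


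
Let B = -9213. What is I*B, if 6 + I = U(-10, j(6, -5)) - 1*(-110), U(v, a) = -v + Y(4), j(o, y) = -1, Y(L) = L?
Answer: -1087134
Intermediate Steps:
U(v, a) = 4 - v (U(v, a) = -v + 4 = 4 - v)
I = 118 (I = -6 + ((4 - 1*(-10)) - 1*(-110)) = -6 + ((4 + 10) + 110) = -6 + (14 + 110) = -6 + 124 = 118)
I*B = 118*(-9213) = -1087134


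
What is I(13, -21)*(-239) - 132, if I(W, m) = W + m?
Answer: 1780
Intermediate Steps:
I(13, -21)*(-239) - 132 = (13 - 21)*(-239) - 132 = -8*(-239) - 132 = 1912 - 132 = 1780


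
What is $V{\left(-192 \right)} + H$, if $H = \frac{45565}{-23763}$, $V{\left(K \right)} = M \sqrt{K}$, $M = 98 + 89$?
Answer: $- \frac{45565}{23763} + 1496 i \sqrt{3} \approx -1.9175 + 2591.1 i$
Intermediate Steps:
$M = 187$
$V{\left(K \right)} = 187 \sqrt{K}$
$H = - \frac{45565}{23763}$ ($H = 45565 \left(- \frac{1}{23763}\right) = - \frac{45565}{23763} \approx -1.9175$)
$V{\left(-192 \right)} + H = 187 \sqrt{-192} - \frac{45565}{23763} = 187 \cdot 8 i \sqrt{3} - \frac{45565}{23763} = 1496 i \sqrt{3} - \frac{45565}{23763} = - \frac{45565}{23763} + 1496 i \sqrt{3}$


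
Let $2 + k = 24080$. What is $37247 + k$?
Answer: $61325$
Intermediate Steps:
$k = 24078$ ($k = -2 + 24080 = 24078$)
$37247 + k = 37247 + 24078 = 61325$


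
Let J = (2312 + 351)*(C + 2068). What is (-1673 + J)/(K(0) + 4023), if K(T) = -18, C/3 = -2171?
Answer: -1315412/445 ≈ -2956.0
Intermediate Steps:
C = -6513 (C = 3*(-2171) = -6513)
J = -11837035 (J = (2312 + 351)*(-6513 + 2068) = 2663*(-4445) = -11837035)
(-1673 + J)/(K(0) + 4023) = (-1673 - 11837035)/(-18 + 4023) = -11838708/4005 = -11838708*1/4005 = -1315412/445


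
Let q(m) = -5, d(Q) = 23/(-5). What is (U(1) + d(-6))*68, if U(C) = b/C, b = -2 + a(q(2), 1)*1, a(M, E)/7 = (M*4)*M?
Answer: 235756/5 ≈ 47151.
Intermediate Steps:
d(Q) = -23/5 (d(Q) = 23*(-1/5) = -23/5)
a(M, E) = 28*M**2 (a(M, E) = 7*((M*4)*M) = 7*((4*M)*M) = 7*(4*M**2) = 28*M**2)
b = 698 (b = -2 + (28*(-5)**2)*1 = -2 + (28*25)*1 = -2 + 700*1 = -2 + 700 = 698)
U(C) = 698/C
(U(1) + d(-6))*68 = (698/1 - 23/5)*68 = (698*1 - 23/5)*68 = (698 - 23/5)*68 = (3467/5)*68 = 235756/5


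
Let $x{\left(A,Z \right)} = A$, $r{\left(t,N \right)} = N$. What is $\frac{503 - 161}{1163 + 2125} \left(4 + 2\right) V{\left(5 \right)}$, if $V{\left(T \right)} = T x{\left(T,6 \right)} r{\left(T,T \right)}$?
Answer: $\frac{21375}{274} \approx 78.011$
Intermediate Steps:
$V{\left(T \right)} = T^{3}$ ($V{\left(T \right)} = T T T = T^{2} T = T^{3}$)
$\frac{503 - 161}{1163 + 2125} \left(4 + 2\right) V{\left(5 \right)} = \frac{503 - 161}{1163 + 2125} \left(4 + 2\right) 5^{3} = \frac{342}{3288} \cdot 6 \cdot 125 = 342 \cdot \frac{1}{3288} \cdot 750 = \frac{57}{548} \cdot 750 = \frac{21375}{274}$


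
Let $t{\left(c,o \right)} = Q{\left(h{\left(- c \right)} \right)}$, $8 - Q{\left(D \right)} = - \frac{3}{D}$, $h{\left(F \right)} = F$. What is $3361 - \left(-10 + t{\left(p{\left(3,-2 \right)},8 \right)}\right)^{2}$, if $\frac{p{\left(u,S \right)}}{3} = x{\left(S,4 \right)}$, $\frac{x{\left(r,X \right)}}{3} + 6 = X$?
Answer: $\frac{120875}{36} \approx 3357.6$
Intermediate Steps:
$x{\left(r,X \right)} = -18 + 3 X$
$p{\left(u,S \right)} = -18$ ($p{\left(u,S \right)} = 3 \left(-18 + 3 \cdot 4\right) = 3 \left(-18 + 12\right) = 3 \left(-6\right) = -18$)
$Q{\left(D \right)} = 8 + \frac{3}{D}$ ($Q{\left(D \right)} = 8 - - \frac{3}{D} = 8 + \frac{3}{D}$)
$t{\left(c,o \right)} = 8 - \frac{3}{c}$ ($t{\left(c,o \right)} = 8 + \frac{3}{\left(-1\right) c} = 8 + 3 \left(- \frac{1}{c}\right) = 8 - \frac{3}{c}$)
$3361 - \left(-10 + t{\left(p{\left(3,-2 \right)},8 \right)}\right)^{2} = 3361 - \left(-10 + \left(8 - \frac{3}{-18}\right)\right)^{2} = 3361 - \left(-10 + \left(8 - - \frac{1}{6}\right)\right)^{2} = 3361 - \left(-10 + \left(8 + \frac{1}{6}\right)\right)^{2} = 3361 - \left(-10 + \frac{49}{6}\right)^{2} = 3361 - \left(- \frac{11}{6}\right)^{2} = 3361 - \frac{121}{36} = \frac{120875}{36}$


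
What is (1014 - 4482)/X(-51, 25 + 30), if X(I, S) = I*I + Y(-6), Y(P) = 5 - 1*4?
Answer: -1734/1301 ≈ -1.3328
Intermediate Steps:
Y(P) = 1 (Y(P) = 5 - 4 = 1)
X(I, S) = 1 + I² (X(I, S) = I*I + 1 = I² + 1 = 1 + I²)
(1014 - 4482)/X(-51, 25 + 30) = (1014 - 4482)/(1 + (-51)²) = -3468/(1 + 2601) = -3468/2602 = -3468*1/2602 = -1734/1301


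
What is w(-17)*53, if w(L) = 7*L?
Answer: -6307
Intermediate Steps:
w(-17)*53 = (7*(-17))*53 = -119*53 = -6307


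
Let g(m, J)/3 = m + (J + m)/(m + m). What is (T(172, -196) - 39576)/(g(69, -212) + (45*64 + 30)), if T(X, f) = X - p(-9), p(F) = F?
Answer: -1812170/143239 ≈ -12.651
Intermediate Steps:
g(m, J) = 3*m + 3*(J + m)/(2*m) (g(m, J) = 3*(m + (J + m)/(m + m)) = 3*(m + (J + m)/((2*m))) = 3*(m + (J + m)*(1/(2*m))) = 3*(m + (J + m)/(2*m)) = 3*m + 3*(J + m)/(2*m))
T(X, f) = 9 + X (T(X, f) = X - 1*(-9) = X + 9 = 9 + X)
(T(172, -196) - 39576)/(g(69, -212) + (45*64 + 30)) = ((9 + 172) - 39576)/((3/2 + 3*69 + (3/2)*(-212)/69) + (45*64 + 30)) = (181 - 39576)/((3/2 + 207 + (3/2)*(-212)*(1/69)) + (2880 + 30)) = -39395/((3/2 + 207 - 106/23) + 2910) = -39395/(9379/46 + 2910) = -39395/143239/46 = -39395*46/143239 = -1812170/143239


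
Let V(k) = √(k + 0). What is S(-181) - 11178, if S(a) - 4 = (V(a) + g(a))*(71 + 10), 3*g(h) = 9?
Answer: -10931 + 81*I*√181 ≈ -10931.0 + 1089.7*I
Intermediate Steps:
g(h) = 3 (g(h) = (⅓)*9 = 3)
V(k) = √k
S(a) = 247 + 81*√a (S(a) = 4 + (√a + 3)*(71 + 10) = 4 + (3 + √a)*81 = 4 + (243 + 81*√a) = 247 + 81*√a)
S(-181) - 11178 = (247 + 81*√(-181)) - 11178 = (247 + 81*(I*√181)) - 11178 = (247 + 81*I*√181) - 11178 = -10931 + 81*I*√181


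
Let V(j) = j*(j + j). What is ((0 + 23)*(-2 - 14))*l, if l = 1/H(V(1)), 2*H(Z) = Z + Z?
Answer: -184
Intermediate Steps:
V(j) = 2*j**2 (V(j) = j*(2*j) = 2*j**2)
H(Z) = Z (H(Z) = (Z + Z)/2 = (2*Z)/2 = Z)
l = 1/2 (l = 1/(2*1**2) = 1/(2*1) = 1/2 ≈ 0.50000)
((0 + 23)*(-2 - 14))*l = ((0 + 23)*(-2 - 14))*(1/2) = (23*(-16))*(1/2) = -368*1/2 = -184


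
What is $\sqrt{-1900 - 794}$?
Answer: $i \sqrt{2694} \approx 51.904 i$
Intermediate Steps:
$\sqrt{-1900 - 794} = \sqrt{-2694} = i \sqrt{2694}$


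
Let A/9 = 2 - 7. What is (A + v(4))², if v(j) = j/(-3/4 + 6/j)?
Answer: 14161/9 ≈ 1573.4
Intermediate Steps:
A = -45 (A = 9*(2 - 7) = 9*(-5) = -45)
v(j) = j/(-¾ + 6/j) (v(j) = j/(-3*¼ + 6/j) = j/(-¾ + 6/j))
(A + v(4))² = (-45 - 4*4²/(-24 + 3*4))² = (-45 - 4*16/(-24 + 12))² = (-45 - 4*16/(-12))² = (-45 - 4*16*(-1/12))² = (-45 + 16/3)² = (-119/3)² = 14161/9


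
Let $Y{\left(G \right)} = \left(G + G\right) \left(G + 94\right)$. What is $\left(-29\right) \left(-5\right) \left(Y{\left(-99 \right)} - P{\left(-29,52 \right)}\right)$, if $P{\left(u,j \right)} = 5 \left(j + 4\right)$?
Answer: $102950$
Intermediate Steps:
$P{\left(u,j \right)} = 20 + 5 j$ ($P{\left(u,j \right)} = 5 \left(4 + j\right) = 20 + 5 j$)
$Y{\left(G \right)} = 2 G \left(94 + G\right)$
$\left(-29\right) \left(-5\right) \left(Y{\left(-99 \right)} - P{\left(-29,52 \right)}\right) = \left(-29\right) \left(-5\right) \left(2 \left(-99\right) \left(94 - 99\right) - \left(20 + 5 \cdot 52\right)\right) = 145 \left(2 \left(-99\right) \left(-5\right) - \left(20 + 260\right)\right) = 145 \left(990 - 280\right) = 145 \cdot 710 = 102950$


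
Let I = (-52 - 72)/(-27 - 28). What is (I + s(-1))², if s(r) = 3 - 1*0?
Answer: 83521/3025 ≈ 27.610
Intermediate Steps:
s(r) = 3 (s(r) = 3 + 0 = 3)
I = 124/55 (I = -124/(-55) = -124*(-1/55) = 124/55 ≈ 2.2545)
(I + s(-1))² = (124/55 + 3)² = (289/55)² = 83521/3025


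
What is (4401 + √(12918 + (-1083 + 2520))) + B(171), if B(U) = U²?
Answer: 33642 + 3*√1595 ≈ 33762.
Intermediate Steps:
(4401 + √(12918 + (-1083 + 2520))) + B(171) = (4401 + √(12918 + (-1083 + 2520))) + 171² = (4401 + √(12918 + 1437)) + 29241 = (4401 + √14355) + 29241 = (4401 + 3*√1595) + 29241 = 33642 + 3*√1595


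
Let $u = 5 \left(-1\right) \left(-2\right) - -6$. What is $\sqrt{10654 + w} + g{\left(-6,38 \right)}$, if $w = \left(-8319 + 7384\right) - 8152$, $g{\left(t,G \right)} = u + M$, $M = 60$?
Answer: $76 + \sqrt{1567} \approx 115.59$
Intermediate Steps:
$u = 16$ ($u = \left(-5\right) \left(-2\right) + 6 = 10 + 6 = 16$)
$g{\left(t,G \right)} = 76$ ($g{\left(t,G \right)} = 16 + 60 = 76$)
$w = -9087$ ($w = -935 - 8152 = -9087$)
$\sqrt{10654 + w} + g{\left(-6,38 \right)} = \sqrt{10654 - 9087} + 76 = \sqrt{1567} + 76 = 76 + \sqrt{1567}$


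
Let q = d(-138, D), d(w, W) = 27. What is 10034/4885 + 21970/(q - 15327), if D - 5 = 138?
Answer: 184787/298962 ≈ 0.61810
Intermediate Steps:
D = 143 (D = 5 + 138 = 143)
q = 27
10034/4885 + 21970/(q - 15327) = 10034/4885 + 21970/(27 - 15327) = 10034*(1/4885) + 21970/(-15300) = 10034/4885 + 21970*(-1/15300) = 10034/4885 - 2197/1530 = 184787/298962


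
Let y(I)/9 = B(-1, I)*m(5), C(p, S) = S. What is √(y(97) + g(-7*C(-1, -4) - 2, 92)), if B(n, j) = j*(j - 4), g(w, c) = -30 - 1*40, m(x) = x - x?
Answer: I*√70 ≈ 8.3666*I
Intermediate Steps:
m(x) = 0
g(w, c) = -70 (g(w, c) = -30 - 40 = -70)
B(n, j) = j*(-4 + j)
y(I) = 0 (y(I) = 9*((I*(-4 + I))*0) = 9*0 = 0)
√(y(97) + g(-7*C(-1, -4) - 2, 92)) = √(0 - 70) = √(-70) = I*√70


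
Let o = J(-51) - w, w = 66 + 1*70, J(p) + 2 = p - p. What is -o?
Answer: 138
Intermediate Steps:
J(p) = -2 (J(p) = -2 + (p - p) = -2 + 0 = -2)
w = 136 (w = 66 + 70 = 136)
o = -138 (o = -2 - 1*136 = -2 - 136 = -138)
-o = -1*(-138) = 138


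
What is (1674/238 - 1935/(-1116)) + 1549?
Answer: 22986417/14756 ≈ 1557.8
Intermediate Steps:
(1674/238 - 1935/(-1116)) + 1549 = (1674*(1/238) - 1935*(-1/1116)) + 1549 = (837/119 + 215/124) + 1549 = 129373/14756 + 1549 = 22986417/14756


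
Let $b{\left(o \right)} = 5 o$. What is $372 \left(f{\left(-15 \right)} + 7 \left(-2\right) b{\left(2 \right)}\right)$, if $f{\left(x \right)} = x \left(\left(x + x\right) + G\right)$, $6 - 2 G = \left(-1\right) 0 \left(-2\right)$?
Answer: $98580$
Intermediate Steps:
$G = 3$ ($G = 3 - \frac{\left(-1\right) 0 \left(-2\right)}{2} = 3 - \frac{0 \left(-2\right)}{2} = 3 - 0 = 3 + 0 = 3$)
$f{\left(x \right)} = x \left(3 + 2 x\right)$ ($f{\left(x \right)} = x \left(\left(x + x\right) + 3\right) = x \left(2 x + 3\right) = x \left(3 + 2 x\right)$)
$372 \left(f{\left(-15 \right)} + 7 \left(-2\right) b{\left(2 \right)}\right) = 372 \left(- 15 \left(3 + 2 \left(-15\right)\right) + 7 \left(-2\right) 5 \cdot 2\right) = 372 \left(- 15 \left(3 - 30\right) - 140\right) = 372 \left(\left(-15\right) \left(-27\right) - 140\right) = 372 \left(405 - 140\right) = 372 \cdot 265 = 98580$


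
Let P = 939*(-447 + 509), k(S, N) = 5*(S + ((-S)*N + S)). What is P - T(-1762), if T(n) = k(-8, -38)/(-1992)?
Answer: 14496082/249 ≈ 58217.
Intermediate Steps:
k(S, N) = 10*S - 5*N*S (k(S, N) = 5*(S + (-N*S + S)) = 5*(S + (S - N*S)) = 5*(2*S - N*S) = 10*S - 5*N*S)
P = 58218 (P = 939*62 = 58218)
T(n) = 200/249 (T(n) = (5*(-8)*(2 - 1*(-38)))/(-1992) = (5*(-8)*(2 + 38))*(-1/1992) = (5*(-8)*40)*(-1/1992) = -1600*(-1/1992) = 200/249)
P - T(-1762) = 58218 - 1*200/249 = 58218 - 200/249 = 14496082/249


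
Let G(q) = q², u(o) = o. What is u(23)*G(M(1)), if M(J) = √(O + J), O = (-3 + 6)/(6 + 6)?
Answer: 115/4 ≈ 28.750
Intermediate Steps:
O = ¼ (O = 3/12 = 3*(1/12) = ¼ ≈ 0.25000)
M(J) = √(¼ + J)
u(23)*G(M(1)) = 23*(√(1 + 4*1)/2)² = 23*(√(1 + 4)/2)² = 23*(√5/2)² = 23*(5/4) = 115/4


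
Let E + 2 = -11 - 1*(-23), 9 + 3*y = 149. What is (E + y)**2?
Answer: 28900/9 ≈ 3211.1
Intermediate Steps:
y = 140/3 (y = -3 + (1/3)*149 = -3 + 149/3 = 140/3 ≈ 46.667)
E = 10 (E = -2 + (-11 - 1*(-23)) = -2 + (-11 + 23) = -2 + 12 = 10)
(E + y)**2 = (10 + 140/3)**2 = (170/3)**2 = 28900/9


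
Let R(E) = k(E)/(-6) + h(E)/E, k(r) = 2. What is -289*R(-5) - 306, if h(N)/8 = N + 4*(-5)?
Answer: -35309/3 ≈ -11770.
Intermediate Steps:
h(N) = -160 + 8*N (h(N) = 8*(N + 4*(-5)) = 8*(N - 20) = 8*(-20 + N) = -160 + 8*N)
R(E) = -⅓ + (-160 + 8*E)/E (R(E) = 2/(-6) + (-160 + 8*E)/E = 2*(-⅙) + (-160 + 8*E)/E = -⅓ + (-160 + 8*E)/E)
-289*R(-5) - 306 = -289*(23/3 - 160/(-5)) - 306 = -289*(23/3 - 160*(-⅕)) - 306 = -289*(23/3 + 32) - 306 = -289*119/3 - 306 = -34391/3 - 306 = -35309/3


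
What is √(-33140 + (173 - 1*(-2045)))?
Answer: I*√30922 ≈ 175.85*I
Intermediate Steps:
√(-33140 + (173 - 1*(-2045))) = √(-33140 + (173 + 2045)) = √(-33140 + 2218) = √(-30922) = I*√30922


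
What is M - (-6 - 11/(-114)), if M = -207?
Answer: -22925/114 ≈ -201.10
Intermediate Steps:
M - (-6 - 11/(-114)) = -207 - (-6 - 11/(-114)) = -207 - (-6 - 11*(-1)/114) = -207 - (-6 - 1*(-11/114)) = -207 - (-6 + 11/114) = -207 - 1*(-673/114) = -207 + 673/114 = -22925/114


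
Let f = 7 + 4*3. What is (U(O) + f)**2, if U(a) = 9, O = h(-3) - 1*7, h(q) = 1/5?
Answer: 784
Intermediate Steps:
h(q) = 1/5
O = -34/5 (O = 1/5 - 1*7 = 1/5 - 7 = -34/5 ≈ -6.8000)
f = 19 (f = 7 + 12 = 19)
(U(O) + f)**2 = (9 + 19)**2 = 28**2 = 784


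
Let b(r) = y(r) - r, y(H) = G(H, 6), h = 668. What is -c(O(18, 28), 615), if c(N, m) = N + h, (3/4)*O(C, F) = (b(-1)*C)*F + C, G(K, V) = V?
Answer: -5396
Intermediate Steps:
y(H) = 6
b(r) = 6 - r
O(C, F) = 4*C/3 + 28*C*F/3 (O(C, F) = 4*(((6 - 1*(-1))*C)*F + C)/3 = 4*(((6 + 1)*C)*F + C)/3 = 4*((7*C)*F + C)/3 = 4*(7*C*F + C)/3 = 4*(C + 7*C*F)/3 = 4*C/3 + 28*C*F/3)
c(N, m) = 668 + N (c(N, m) = N + 668 = 668 + N)
-c(O(18, 28), 615) = -(668 + (4/3)*18*(1 + 7*28)) = -(668 + (4/3)*18*(1 + 196)) = -(668 + (4/3)*18*197) = -(668 + 4728) = -1*5396 = -5396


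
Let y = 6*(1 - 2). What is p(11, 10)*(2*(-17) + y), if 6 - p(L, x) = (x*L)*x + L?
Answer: 44200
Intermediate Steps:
p(L, x) = 6 - L - L*x**2 (p(L, x) = 6 - ((x*L)*x + L) = 6 - ((L*x)*x + L) = 6 - (L*x**2 + L) = 6 - (L + L*x**2) = 6 + (-L - L*x**2) = 6 - L - L*x**2)
y = -6 (y = 6*(-1) = -6)
p(11, 10)*(2*(-17) + y) = (6 - 1*11 - 1*11*10**2)*(2*(-17) - 6) = (6 - 11 - 1*11*100)*(-34 - 6) = (6 - 11 - 1100)*(-40) = -1105*(-40) = 44200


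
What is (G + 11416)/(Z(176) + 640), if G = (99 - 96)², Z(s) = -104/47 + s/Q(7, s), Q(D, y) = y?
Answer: 536975/30023 ≈ 17.885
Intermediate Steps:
Z(s) = -57/47 (Z(s) = -104/47 + s/s = -104*1/47 + 1 = -104/47 + 1 = -57/47)
G = 9 (G = 3² = 9)
(G + 11416)/(Z(176) + 640) = (9 + 11416)/(-57/47 + 640) = 11425/(30023/47) = 11425*(47/30023) = 536975/30023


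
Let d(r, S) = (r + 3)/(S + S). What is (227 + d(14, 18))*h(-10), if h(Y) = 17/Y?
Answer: -139213/360 ≈ -386.70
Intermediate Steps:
d(r, S) = (3 + r)/(2*S) (d(r, S) = (3 + r)/((2*S)) = (3 + r)*(1/(2*S)) = (3 + r)/(2*S))
(227 + d(14, 18))*h(-10) = (227 + (1/2)*(3 + 14)/18)*(17/(-10)) = (227 + (1/2)*(1/18)*17)*(17*(-1/10)) = (227 + 17/36)*(-17/10) = (8189/36)*(-17/10) = -139213/360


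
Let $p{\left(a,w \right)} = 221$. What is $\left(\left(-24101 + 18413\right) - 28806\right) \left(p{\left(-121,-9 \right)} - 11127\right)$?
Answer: $376191564$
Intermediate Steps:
$\left(\left(-24101 + 18413\right) - 28806\right) \left(p{\left(-121,-9 \right)} - 11127\right) = \left(\left(-24101 + 18413\right) - 28806\right) \left(221 - 11127\right) = \left(-5688 - 28806\right) \left(-10906\right) = \left(-34494\right) \left(-10906\right) = 376191564$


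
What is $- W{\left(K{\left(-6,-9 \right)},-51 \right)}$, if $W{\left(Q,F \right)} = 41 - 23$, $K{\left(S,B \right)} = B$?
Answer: $-18$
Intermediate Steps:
$W{\left(Q,F \right)} = 18$
$- W{\left(K{\left(-6,-9 \right)},-51 \right)} = \left(-1\right) 18 = -18$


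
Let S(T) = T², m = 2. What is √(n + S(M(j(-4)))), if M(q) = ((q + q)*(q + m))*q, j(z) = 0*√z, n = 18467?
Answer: √18467 ≈ 135.89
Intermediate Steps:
j(z) = 0
M(q) = 2*q²*(2 + q) (M(q) = ((q + q)*(q + 2))*q = ((2*q)*(2 + q))*q = (2*q*(2 + q))*q = 2*q²*(2 + q))
√(n + S(M(j(-4)))) = √(18467 + (2*0²*(2 + 0))²) = √(18467 + (2*0*2)²) = √(18467 + 0²) = √(18467 + 0) = √18467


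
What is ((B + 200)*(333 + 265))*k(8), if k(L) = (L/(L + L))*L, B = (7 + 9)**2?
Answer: 1090752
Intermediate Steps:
B = 256 (B = 16**2 = 256)
k(L) = L/2 (k(L) = (L/((2*L)))*L = (L*(1/(2*L)))*L = L/2)
((B + 200)*(333 + 265))*k(8) = ((256 + 200)*(333 + 265))*((1/2)*8) = (456*598)*4 = 272688*4 = 1090752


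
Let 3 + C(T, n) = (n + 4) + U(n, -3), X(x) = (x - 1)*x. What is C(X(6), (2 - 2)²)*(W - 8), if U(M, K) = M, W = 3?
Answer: -5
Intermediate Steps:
X(x) = x*(-1 + x) (X(x) = (-1 + x)*x = x*(-1 + x))
C(T, n) = 1 + 2*n (C(T, n) = -3 + ((n + 4) + n) = -3 + ((4 + n) + n) = -3 + (4 + 2*n) = 1 + 2*n)
C(X(6), (2 - 2)²)*(W - 8) = (1 + 2*(2 - 2)²)*(3 - 8) = (1 + 2*0²)*(-5) = (1 + 2*0)*(-5) = (1 + 0)*(-5) = 1*(-5) = -5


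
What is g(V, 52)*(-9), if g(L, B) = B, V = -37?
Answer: -468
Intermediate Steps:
g(V, 52)*(-9) = 52*(-9) = -468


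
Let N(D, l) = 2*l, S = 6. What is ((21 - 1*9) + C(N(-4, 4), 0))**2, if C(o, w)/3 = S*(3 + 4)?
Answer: 19044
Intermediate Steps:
C(o, w) = 126 (C(o, w) = 3*(6*(3 + 4)) = 3*(6*7) = 3*42 = 126)
((21 - 1*9) + C(N(-4, 4), 0))**2 = ((21 - 1*9) + 126)**2 = ((21 - 9) + 126)**2 = (12 + 126)**2 = 138**2 = 19044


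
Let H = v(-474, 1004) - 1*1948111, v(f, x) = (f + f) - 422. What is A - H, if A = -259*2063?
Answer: 1415164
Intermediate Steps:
v(f, x) = -422 + 2*f (v(f, x) = 2*f - 422 = -422 + 2*f)
A = -534317
H = -1949481 (H = (-422 + 2*(-474)) - 1*1948111 = (-422 - 948) - 1948111 = -1370 - 1948111 = -1949481)
A - H = -534317 - 1*(-1949481) = -534317 + 1949481 = 1415164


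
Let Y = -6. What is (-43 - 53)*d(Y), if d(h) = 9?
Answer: -864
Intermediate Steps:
(-43 - 53)*d(Y) = (-43 - 53)*9 = -96*9 = -864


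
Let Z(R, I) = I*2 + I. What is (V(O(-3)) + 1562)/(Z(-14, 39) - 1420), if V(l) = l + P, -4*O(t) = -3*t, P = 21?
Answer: -6323/5212 ≈ -1.2132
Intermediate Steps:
O(t) = 3*t/4 (O(t) = -(-3)*t/4 = 3*t/4)
V(l) = 21 + l (V(l) = l + 21 = 21 + l)
Z(R, I) = 3*I (Z(R, I) = 2*I + I = 3*I)
(V(O(-3)) + 1562)/(Z(-14, 39) - 1420) = ((21 + (¾)*(-3)) + 1562)/(3*39 - 1420) = ((21 - 9/4) + 1562)/(117 - 1420) = (75/4 + 1562)/(-1303) = (6323/4)*(-1/1303) = -6323/5212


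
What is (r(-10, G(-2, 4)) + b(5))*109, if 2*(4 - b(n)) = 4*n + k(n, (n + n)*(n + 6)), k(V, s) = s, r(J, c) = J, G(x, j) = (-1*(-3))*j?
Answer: -7739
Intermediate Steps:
G(x, j) = 3*j
b(n) = 4 - 2*n - n*(6 + n) (b(n) = 4 - (4*n + (n + n)*(n + 6))/2 = 4 - (4*n + (2*n)*(6 + n))/2 = 4 - (4*n + 2*n*(6 + n))/2 = 4 + (-2*n - n*(6 + n)) = 4 - 2*n - n*(6 + n))
(r(-10, G(-2, 4)) + b(5))*109 = (-10 + (4 - 1*5**2 - 8*5))*109 = (-10 + (4 - 1*25 - 40))*109 = (-10 + (4 - 25 - 40))*109 = (-10 - 61)*109 = -71*109 = -7739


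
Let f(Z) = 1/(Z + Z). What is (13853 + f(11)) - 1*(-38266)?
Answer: 1146619/22 ≈ 52119.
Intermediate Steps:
f(Z) = 1/(2*Z)
(13853 + f(11)) - 1*(-38266) = (13853 + (½)/11) - 1*(-38266) = (13853 + (½)*(1/11)) + 38266 = (13853 + 1/22) + 38266 = 304767/22 + 38266 = 1146619/22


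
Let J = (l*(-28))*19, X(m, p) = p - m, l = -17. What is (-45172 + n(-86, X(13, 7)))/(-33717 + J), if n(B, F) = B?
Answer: 45258/24673 ≈ 1.8343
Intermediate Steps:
J = 9044 (J = -17*(-28)*19 = 476*19 = 9044)
(-45172 + n(-86, X(13, 7)))/(-33717 + J) = (-45172 - 86)/(-33717 + 9044) = -45258/(-24673) = -45258*(-1/24673) = 45258/24673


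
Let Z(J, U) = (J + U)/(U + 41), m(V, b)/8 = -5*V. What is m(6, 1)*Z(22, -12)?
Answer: -2400/29 ≈ -82.759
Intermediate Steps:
m(V, b) = -40*V (m(V, b) = 8*(-5*V) = -40*V)
Z(J, U) = (J + U)/(41 + U)
m(6, 1)*Z(22, -12) = (-40*6)*((22 - 12)/(41 - 12)) = -240*10/29 = -2400/29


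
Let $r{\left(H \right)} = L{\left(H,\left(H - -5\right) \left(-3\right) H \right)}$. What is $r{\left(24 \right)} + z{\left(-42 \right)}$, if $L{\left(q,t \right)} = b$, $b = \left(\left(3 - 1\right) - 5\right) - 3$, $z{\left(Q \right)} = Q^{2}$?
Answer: $1758$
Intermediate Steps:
$b = -6$ ($b = \left(2 - 5\right) - 3 = -3 - 3 = -6$)
$L{\left(q,t \right)} = -6$
$r{\left(H \right)} = -6$
$r{\left(24 \right)} + z{\left(-42 \right)} = -6 + \left(-42\right)^{2} = -6 + 1764 = 1758$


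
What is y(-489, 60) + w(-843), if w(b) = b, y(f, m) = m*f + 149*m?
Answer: -21243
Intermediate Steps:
y(f, m) = 149*m + f*m (y(f, m) = f*m + 149*m = 149*m + f*m)
y(-489, 60) + w(-843) = 60*(149 - 489) - 843 = 60*(-340) - 843 = -20400 - 843 = -21243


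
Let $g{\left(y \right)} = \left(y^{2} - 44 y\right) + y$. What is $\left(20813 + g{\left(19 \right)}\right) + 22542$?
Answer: $42899$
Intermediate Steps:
$g{\left(y \right)} = y^{2} - 43 y$
$\left(20813 + g{\left(19 \right)}\right) + 22542 = \left(20813 + 19 \left(-43 + 19\right)\right) + 22542 = \left(20813 + 19 \left(-24\right)\right) + 22542 = \left(20813 - 456\right) + 22542 = 20357 + 22542 = 42899$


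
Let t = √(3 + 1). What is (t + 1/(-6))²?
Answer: 121/36 ≈ 3.3611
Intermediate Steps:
t = 2 (t = √4 = 2)
(t + 1/(-6))² = (2 + 1/(-6))² = (2 - ⅙)² = (11/6)² = 121/36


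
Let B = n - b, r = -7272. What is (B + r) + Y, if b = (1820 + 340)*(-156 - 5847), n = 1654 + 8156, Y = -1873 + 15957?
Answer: 12983102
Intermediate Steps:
Y = 14084
n = 9810
b = -12966480 (b = 2160*(-6003) = -12966480)
B = 12976290 (B = 9810 - 1*(-12966480) = 9810 + 12966480 = 12976290)
(B + r) + Y = (12976290 - 7272) + 14084 = 12969018 + 14084 = 12983102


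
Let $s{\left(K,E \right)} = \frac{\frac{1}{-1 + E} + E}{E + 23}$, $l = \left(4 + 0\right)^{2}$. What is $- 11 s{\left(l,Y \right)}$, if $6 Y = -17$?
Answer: $\frac{427}{253} \approx 1.6877$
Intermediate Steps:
$Y = - \frac{17}{6}$ ($Y = \frac{1}{6} \left(-17\right) = - \frac{17}{6} \approx -2.8333$)
$l = 16$ ($l = 4^{2} = 16$)
$s{\left(K,E \right)} = \frac{E + \frac{1}{-1 + E}}{23 + E}$
$- 11 s{\left(l,Y \right)} = - 11 \frac{1 + \left(- \frac{17}{6}\right)^{2} - - \frac{17}{6}}{-23 + \left(- \frac{17}{6}\right)^{2} + 22 \left(- \frac{17}{6}\right)} = - 11 \frac{1 + \frac{289}{36} + \frac{17}{6}}{-23 + \frac{289}{36} - \frac{187}{3}} = - 11 \frac{1}{- \frac{2783}{36}} \cdot \frac{427}{36} = - 11 \left(\left(- \frac{36}{2783}\right) \frac{427}{36}\right) = \left(-11\right) \left(- \frac{427}{2783}\right) = \frac{427}{253}$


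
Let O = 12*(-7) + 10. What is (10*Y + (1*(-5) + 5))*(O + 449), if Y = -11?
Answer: -41250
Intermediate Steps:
O = -74 (O = -84 + 10 = -74)
(10*Y + (1*(-5) + 5))*(O + 449) = (10*(-11) + (1*(-5) + 5))*(-74 + 449) = (-110 + (-5 + 5))*375 = (-110 + 0)*375 = -110*375 = -41250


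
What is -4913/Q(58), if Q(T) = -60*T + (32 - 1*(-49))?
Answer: 4913/3399 ≈ 1.4454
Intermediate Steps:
Q(T) = 81 - 60*T (Q(T) = -60*T + (32 + 49) = -60*T + 81 = 81 - 60*T)
-4913/Q(58) = -4913/(81 - 60*58) = -4913/(81 - 3480) = -4913/(-3399) = -4913*(-1/3399) = 4913/3399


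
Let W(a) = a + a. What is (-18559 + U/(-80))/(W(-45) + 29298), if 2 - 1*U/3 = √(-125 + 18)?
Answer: -742363/1168320 + I*√107/778880 ≈ -0.63541 + 1.3281e-5*I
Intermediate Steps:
W(a) = 2*a
U = 6 - 3*I*√107 (U = 6 - 3*√(-125 + 18) = 6 - 3*I*√107 ≈ 6.0 - 31.032*I)
(-18559 + U/(-80))/(W(-45) + 29298) = (-18559 + (6 - 3*I*√107)/(-80))/(2*(-45) + 29298) = (-18559 + (6 - 3*I*√107)*(-1/80))/(-90 + 29298) = (-18559 + (-3/40 + 3*I*√107/80))/29208 = (-742363/40 + 3*I*√107/80)*(1/29208) = -742363/1168320 + I*√107/778880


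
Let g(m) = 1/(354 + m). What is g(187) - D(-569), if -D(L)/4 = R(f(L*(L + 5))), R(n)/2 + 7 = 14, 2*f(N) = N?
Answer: 30297/541 ≈ 56.002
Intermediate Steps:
f(N) = N/2
R(n) = 14 (R(n) = -14 + 2*14 = -14 + 28 = 14)
D(L) = -56 (D(L) = -4*14 = -56)
g(187) - D(-569) = 1/(354 + 187) - 1*(-56) = 1/541 + 56 = 30297/541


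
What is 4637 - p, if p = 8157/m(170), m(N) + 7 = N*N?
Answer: 44656228/9631 ≈ 4636.7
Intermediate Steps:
m(N) = -7 + N² (m(N) = -7 + N*N = -7 + N²)
p = 2719/9631 (p = 8157/(-7 + 170²) = 8157/(-7 + 28900) = 8157/28893 = 8157*(1/28893) = 2719/9631 ≈ 0.28232)
4637 - p = 4637 - 1*2719/9631 = 4637 - 2719/9631 = 44656228/9631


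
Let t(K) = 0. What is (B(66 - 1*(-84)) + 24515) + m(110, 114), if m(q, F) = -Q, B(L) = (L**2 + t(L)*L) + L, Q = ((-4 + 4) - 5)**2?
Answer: 47140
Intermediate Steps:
Q = 25 (Q = (0 - 5)**2 = (-5)**2 = 25)
B(L) = L + L**2 (B(L) = (L**2 + 0*L) + L = (L**2 + 0) + L = L**2 + L = L + L**2)
m(q, F) = -25 (m(q, F) = -1*25 = -25)
(B(66 - 1*(-84)) + 24515) + m(110, 114) = ((66 - 1*(-84))*(1 + (66 - 1*(-84))) + 24515) - 25 = ((66 + 84)*(1 + (66 + 84)) + 24515) - 25 = (150*(1 + 150) + 24515) - 25 = (150*151 + 24515) - 25 = (22650 + 24515) - 25 = 47165 - 25 = 47140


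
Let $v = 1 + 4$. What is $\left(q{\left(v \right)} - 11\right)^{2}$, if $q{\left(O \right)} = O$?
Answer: $36$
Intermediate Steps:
$v = 5$
$\left(q{\left(v \right)} - 11\right)^{2} = \left(5 - 11\right)^{2} = \left(-6\right)^{2} = 36$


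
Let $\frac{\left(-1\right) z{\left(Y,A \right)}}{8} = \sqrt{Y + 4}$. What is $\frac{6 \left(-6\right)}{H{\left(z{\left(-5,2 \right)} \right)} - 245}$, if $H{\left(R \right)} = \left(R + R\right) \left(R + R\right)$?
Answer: $\frac{12}{167} \approx 0.071856$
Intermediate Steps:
$z{\left(Y,A \right)} = - 8 \sqrt{4 + Y}$ ($z{\left(Y,A \right)} = - 8 \sqrt{Y + 4} = - 8 \sqrt{4 + Y}$)
$H{\left(R \right)} = 4 R^{2}$ ($H{\left(R \right)} = 2 R 2 R = 4 R^{2}$)
$\frac{6 \left(-6\right)}{H{\left(z{\left(-5,2 \right)} \right)} - 245} = \frac{6 \left(-6\right)}{4 \left(- 8 \sqrt{4 - 5}\right)^{2} - 245} = \frac{1}{4 \left(- 8 \sqrt{-1}\right)^{2} - 245} \left(-36\right) = \frac{1}{4 \left(- 8 i\right)^{2} - 245} \left(-36\right) = \frac{1}{4 \left(-64\right) - 245} \left(-36\right) = \frac{1}{-256 - 245} \left(-36\right) = \frac{1}{-501} \left(-36\right) = \left(- \frac{1}{501}\right) \left(-36\right) = \frac{12}{167}$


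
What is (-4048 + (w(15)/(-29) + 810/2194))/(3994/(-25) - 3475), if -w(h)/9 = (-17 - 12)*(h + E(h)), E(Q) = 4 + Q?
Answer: 119398325/99683293 ≈ 1.1978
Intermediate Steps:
w(h) = 1044 + 522*h (w(h) = -9*(-17 - 12)*(h + (4 + h)) = -(-261)*(4 + 2*h) = -9*(-116 - 58*h) = 1044 + 522*h)
(-4048 + (w(15)/(-29) + 810/2194))/(3994/(-25) - 3475) = (-4048 + ((1044 + 522*15)/(-29) + 810/2194))/(3994/(-25) - 3475) = (-4048 + ((1044 + 7830)*(-1/29) + 810*(1/2194)))/(3994*(-1/25) - 3475) = (-4048 + (8874*(-1/29) + 405/1097))/(-3994/25 - 3475) = (-4048 + (-306 + 405/1097))/(-90869/25) = (-4048 - 335277/1097)*(-25/90869) = -4775933/1097*(-25/90869) = 119398325/99683293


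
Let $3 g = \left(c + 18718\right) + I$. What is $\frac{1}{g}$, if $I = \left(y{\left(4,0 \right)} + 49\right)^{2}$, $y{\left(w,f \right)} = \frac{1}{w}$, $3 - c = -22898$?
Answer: $\frac{48}{704713} \approx 6.8113 \cdot 10^{-5}$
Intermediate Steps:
$c = 22901$ ($c = 3 - -22898 = 3 + 22898 = 22901$)
$I = \frac{38809}{16}$ ($I = \left(\frac{1}{4} + 49\right)^{2} = \left(\frac{197}{4}\right)^{2} = \frac{38809}{16} \approx 2425.6$)
$g = \frac{704713}{48}$ ($g = \frac{\left(22901 + 18718\right) + \frac{38809}{16}}{3} = \frac{41619 + \frac{38809}{16}}{3} = \frac{1}{3} \cdot \frac{704713}{16} = \frac{704713}{48} \approx 14682.0$)
$\frac{1}{g} = \frac{1}{\frac{704713}{48}} = \frac{48}{704713}$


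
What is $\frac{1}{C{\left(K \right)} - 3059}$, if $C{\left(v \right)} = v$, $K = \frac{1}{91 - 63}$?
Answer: $- \frac{28}{85651} \approx -0.00032691$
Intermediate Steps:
$K = \frac{1}{28} \approx 0.035714$
$\frac{1}{C{\left(K \right)} - 3059} = \frac{1}{\frac{1}{28} - 3059} = \frac{1}{- \frac{85651}{28}} = - \frac{28}{85651}$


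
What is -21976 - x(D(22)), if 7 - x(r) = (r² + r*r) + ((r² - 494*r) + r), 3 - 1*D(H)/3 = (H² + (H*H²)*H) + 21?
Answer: 1488352786327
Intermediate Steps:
D(H) = -54 - 3*H² - 3*H⁴ (D(H) = 9 - 3*((H² + (H*H²)*H) + 21) = 9 - 3*((H² + H³*H) + 21) = 9 - 3*((H² + H⁴) + 21) = 9 - 3*(21 + H² + H⁴) = 9 + (-63 - 3*H² - 3*H⁴) = -54 - 3*H² - 3*H⁴)
x(r) = 7 - 3*r² + 493*r (x(r) = 7 - ((r² + r*r) + ((r² - 494*r) + r)) = 7 - ((r² + r²) + (r² - 493*r)) = 7 - (2*r² + (r² - 493*r)) = 7 - (-493*r + 3*r²) = 7 + (-3*r² + 493*r) = 7 - 3*r² + 493*r)
-21976 - x(D(22)) = -21976 - (7 - 3*(-54 - 3*22² - 3*22⁴)² + 493*(-54 - 3*22² - 3*22⁴)) = -21976 - (7 - 3*(-54 - 3*484 - 3*234256)² + 493*(-54 - 3*484 - 3*234256)) = -21976 - (7 - 3*(-54 - 1452 - 702768)² + 493*(-54 - 1452 - 702768)) = -21976 - (7 - 3*(-704274)² + 493*(-704274)) = -21976 - (7 - 3*496001867076 - 347207082) = -21976 - (7 - 1488005601228 - 347207082) = -21976 - 1*(-1488352808303) = -21976 + 1488352808303 = 1488352786327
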